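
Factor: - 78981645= - 3^1 * 5^1*29^1*31^1*5857^1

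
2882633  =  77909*37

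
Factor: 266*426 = 113316 = 2^2*3^1* 7^1*19^1 * 71^1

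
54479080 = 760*71683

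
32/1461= 32/1461 = 0.02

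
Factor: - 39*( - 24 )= 936 = 2^3*3^2*13^1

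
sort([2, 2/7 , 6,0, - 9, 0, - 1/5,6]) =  [ - 9, - 1/5, 0,0,2/7,2,  6, 6 ] 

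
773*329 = 254317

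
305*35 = 10675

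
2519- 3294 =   -  775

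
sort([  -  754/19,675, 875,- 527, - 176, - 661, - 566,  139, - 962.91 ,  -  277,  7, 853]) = [ - 962.91, - 661, - 566, - 527, - 277,  -  176, - 754/19, 7,  139, 675,853, 875 ]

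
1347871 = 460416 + 887455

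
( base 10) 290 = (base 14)16A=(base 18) G2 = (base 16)122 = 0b100100010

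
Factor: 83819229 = 3^1*13^1*2149211^1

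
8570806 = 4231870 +4338936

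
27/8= 3 + 3/8 = 3.38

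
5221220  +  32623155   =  37844375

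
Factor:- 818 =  - 2^1 *409^1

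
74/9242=37/4621 = 0.01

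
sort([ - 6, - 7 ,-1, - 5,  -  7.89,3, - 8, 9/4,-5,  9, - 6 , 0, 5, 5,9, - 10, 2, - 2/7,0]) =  [  -  10, - 8, - 7.89,  -  7, - 6 , - 6, - 5, - 5,  -  1 , - 2/7, 0, 0,2,9/4,3,5, 5,9, 9]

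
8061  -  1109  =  6952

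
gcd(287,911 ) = 1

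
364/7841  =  364/7841   =  0.05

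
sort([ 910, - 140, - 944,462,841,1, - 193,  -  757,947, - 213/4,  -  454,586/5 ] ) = [ - 944,  -  757, - 454, - 193,-140,  -  213/4,1,586/5,462 , 841  ,  910,947] 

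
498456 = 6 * 83076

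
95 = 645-550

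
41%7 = 6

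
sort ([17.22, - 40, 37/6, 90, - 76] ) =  [ - 76, - 40, 37/6 , 17.22, 90]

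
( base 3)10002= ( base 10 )83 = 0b1010011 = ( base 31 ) 2l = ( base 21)3K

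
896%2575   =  896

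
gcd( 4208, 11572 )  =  1052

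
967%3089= 967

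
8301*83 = 688983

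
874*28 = 24472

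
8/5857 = 8/5857 = 0.00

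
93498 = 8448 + 85050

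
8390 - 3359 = 5031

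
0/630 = 0=0.00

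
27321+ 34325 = 61646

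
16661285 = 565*29489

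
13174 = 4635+8539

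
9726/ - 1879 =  - 6 + 1548/1879=-  5.18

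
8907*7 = 62349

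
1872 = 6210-4338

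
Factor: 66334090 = 2^1*5^1*313^1*21193^1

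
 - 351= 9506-9857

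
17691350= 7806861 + 9884489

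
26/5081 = 26/5081 = 0.01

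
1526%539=448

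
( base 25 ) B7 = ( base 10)282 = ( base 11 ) 237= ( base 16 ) 11A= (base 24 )bi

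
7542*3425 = 25831350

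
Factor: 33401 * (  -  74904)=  - 2501868504= - 2^3*3^1*127^1*263^1*3121^1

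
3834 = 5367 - 1533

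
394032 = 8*49254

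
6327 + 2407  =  8734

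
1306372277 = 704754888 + 601617389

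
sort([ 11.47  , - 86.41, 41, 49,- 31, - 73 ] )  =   [ - 86.41, - 73 , - 31,11.47,41,49]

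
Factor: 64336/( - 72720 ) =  - 3^( - 2)*5^ (-1)*101^( - 1 )*4021^1  =  - 4021/4545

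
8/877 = 8/877=0.01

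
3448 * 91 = 313768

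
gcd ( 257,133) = 1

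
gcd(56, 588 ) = 28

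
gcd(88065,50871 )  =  3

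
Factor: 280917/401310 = 2^(- 1)*5^( -1 )*7^1 = 7/10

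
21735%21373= 362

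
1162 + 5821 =6983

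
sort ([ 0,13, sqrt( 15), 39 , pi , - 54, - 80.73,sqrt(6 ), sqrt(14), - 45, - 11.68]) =[ - 80.73, - 54,-45, - 11.68, 0, sqrt(6), pi, sqrt(14 ), sqrt(15), 13, 39]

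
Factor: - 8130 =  - 2^1*3^1* 5^1*271^1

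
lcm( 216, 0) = 0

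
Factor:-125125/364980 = - 325/948 = - 2^( - 2)*3^( - 1)*5^2*13^1*79^( - 1)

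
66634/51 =66634/51 = 1306.55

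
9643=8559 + 1084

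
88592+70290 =158882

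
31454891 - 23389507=8065384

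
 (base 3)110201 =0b101010111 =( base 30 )BD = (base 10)343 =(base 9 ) 421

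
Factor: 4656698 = 2^1* 41^1*109^1*521^1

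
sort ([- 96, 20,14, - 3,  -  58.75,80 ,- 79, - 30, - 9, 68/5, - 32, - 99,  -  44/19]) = [- 99, - 96, - 79, - 58.75,  -  32,-30,  -  9, - 3, - 44/19 , 68/5, 14, 20, 80 ] 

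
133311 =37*3603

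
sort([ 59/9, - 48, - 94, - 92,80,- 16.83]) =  [ -94,  -  92,-48, - 16.83,59/9, 80 ] 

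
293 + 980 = 1273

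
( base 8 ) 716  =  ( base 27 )h3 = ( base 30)fc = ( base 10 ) 462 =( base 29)fr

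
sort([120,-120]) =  [ - 120,120 ] 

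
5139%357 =141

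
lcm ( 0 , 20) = 0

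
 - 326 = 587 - 913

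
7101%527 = 250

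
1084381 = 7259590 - 6175209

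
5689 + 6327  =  12016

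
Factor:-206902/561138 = - 103451/280569 = -  3^ ( - 1)* 93523^( - 1 )*103451^1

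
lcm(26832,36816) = 1583088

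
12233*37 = 452621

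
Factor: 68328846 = 2^1*3^4*421783^1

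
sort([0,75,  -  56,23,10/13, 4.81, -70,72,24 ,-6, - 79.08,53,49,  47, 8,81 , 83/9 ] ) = [ - 79.08,  -  70, - 56, -6 , 0,10/13,4.81,8 , 83/9, 23  ,  24,47,49, 53,72,75,  81]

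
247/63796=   247/63796 = 0.00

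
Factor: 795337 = 795337^1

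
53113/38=1397 + 27/38 = 1397.71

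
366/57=6 + 8/19 = 6.42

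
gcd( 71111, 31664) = 1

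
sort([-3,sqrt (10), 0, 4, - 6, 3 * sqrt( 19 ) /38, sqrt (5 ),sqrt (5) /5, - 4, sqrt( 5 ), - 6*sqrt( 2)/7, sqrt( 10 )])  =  [ - 6, - 4 ,  -  3, - 6 * sqrt( 2)/7, 0, 3*sqrt(19) /38, sqrt(5)/5, sqrt ( 5),sqrt( 5), sqrt( 10), sqrt(10), 4 ] 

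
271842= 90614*3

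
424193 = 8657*49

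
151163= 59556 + 91607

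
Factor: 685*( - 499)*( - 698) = 2^1 * 5^1*137^1*349^1*499^1 = 238586870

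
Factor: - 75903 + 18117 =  - 2^1*3^1*9631^1 = -57786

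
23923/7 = 23923/7 =3417.57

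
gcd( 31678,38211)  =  47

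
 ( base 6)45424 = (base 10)6424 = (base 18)11eg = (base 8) 14430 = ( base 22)d60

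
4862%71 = 34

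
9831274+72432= 9903706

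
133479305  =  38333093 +95146212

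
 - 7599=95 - 7694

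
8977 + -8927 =50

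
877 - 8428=- 7551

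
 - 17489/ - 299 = 58 + 147/299=58.49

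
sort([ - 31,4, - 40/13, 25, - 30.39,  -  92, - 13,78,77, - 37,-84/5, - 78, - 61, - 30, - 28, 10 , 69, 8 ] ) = [ - 92, - 78,-61,  -  37, - 31, - 30.39, - 30, - 28, - 84/5,  -  13, - 40/13,4,8, 10,25,69, 77,78]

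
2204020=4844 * 455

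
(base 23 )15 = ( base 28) 10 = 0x1c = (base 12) 24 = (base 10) 28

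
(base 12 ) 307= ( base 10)439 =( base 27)g7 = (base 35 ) CJ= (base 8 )667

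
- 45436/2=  - 22718 = - 22718.00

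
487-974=- 487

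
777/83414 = 777/83414 = 0.01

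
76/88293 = 4/4647 = 0.00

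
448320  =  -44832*( - 10)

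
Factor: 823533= 3^1*211^1*1301^1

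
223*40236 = 8972628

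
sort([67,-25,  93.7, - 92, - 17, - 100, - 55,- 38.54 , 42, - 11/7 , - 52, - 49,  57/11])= [ - 100, - 92,- 55, - 52, - 49, - 38.54, - 25, - 17, - 11/7, 57/11, 42, 67, 93.7]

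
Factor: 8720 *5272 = 2^7 * 5^1*109^1  *  659^1=45971840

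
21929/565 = 38+ 459/565 = 38.81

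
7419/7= 7419/7  =  1059.86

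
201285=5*40257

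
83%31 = 21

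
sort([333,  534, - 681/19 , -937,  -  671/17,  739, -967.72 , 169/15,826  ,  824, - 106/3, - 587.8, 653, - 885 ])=[ - 967.72,-937, - 885, - 587.8,- 671/17,-681/19,-106/3,169/15,333, 534,  653,739,  824,826 ]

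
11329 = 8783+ 2546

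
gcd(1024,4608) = 512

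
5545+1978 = 7523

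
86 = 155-69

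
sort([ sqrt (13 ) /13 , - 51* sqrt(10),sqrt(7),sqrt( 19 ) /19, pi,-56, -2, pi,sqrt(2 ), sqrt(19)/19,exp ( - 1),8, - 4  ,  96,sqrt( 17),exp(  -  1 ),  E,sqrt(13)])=[ - 51*sqrt(10), - 56, - 4,-2,sqrt( 19 )/19,sqrt (19)/19,sqrt ( 13)/13,exp( - 1),exp ( - 1),sqrt( 2),sqrt(7),E,pi,pi,  sqrt(13),sqrt (17), 8,96]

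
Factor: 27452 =2^2*6863^1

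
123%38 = 9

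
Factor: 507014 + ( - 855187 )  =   - 7^1*49739^1 = - 348173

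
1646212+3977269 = 5623481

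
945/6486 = 315/2162=0.15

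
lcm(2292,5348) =16044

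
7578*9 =68202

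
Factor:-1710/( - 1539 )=10/9 = 2^1*3^ ( - 2 )*5^1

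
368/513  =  368/513 = 0.72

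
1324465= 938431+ 386034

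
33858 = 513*66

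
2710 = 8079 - 5369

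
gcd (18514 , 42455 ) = 1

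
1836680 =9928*185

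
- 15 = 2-17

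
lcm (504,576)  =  4032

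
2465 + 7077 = 9542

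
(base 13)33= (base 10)42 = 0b101010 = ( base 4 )222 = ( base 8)52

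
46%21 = 4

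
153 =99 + 54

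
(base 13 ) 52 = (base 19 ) 3A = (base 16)43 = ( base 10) 67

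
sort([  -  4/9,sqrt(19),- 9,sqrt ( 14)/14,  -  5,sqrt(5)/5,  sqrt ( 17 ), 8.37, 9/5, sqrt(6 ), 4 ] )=[-9,-5,  -  4/9, sqrt(14)/14, sqrt( 5 ) /5, 9/5, sqrt( 6 ),4,  sqrt(17),sqrt(  19 ),8.37]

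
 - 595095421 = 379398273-974493694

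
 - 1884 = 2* ( -942)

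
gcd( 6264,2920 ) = 8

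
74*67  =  4958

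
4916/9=4916/9  =  546.22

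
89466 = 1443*62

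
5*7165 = 35825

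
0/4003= 0 = 0.00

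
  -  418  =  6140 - 6558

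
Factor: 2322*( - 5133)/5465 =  - 11918826/5465 = -2^1 *3^4*5^( - 1)*29^1*43^1*59^1*1093^( - 1)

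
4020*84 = 337680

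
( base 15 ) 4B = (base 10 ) 71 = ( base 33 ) 25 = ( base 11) 65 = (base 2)1000111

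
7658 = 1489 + 6169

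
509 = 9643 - 9134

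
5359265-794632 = 4564633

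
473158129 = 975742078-502583949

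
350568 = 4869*72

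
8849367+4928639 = 13778006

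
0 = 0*512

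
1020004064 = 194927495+825076569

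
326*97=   31622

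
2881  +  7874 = 10755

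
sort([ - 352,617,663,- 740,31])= [ - 740, - 352, 31,617, 663 ]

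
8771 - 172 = 8599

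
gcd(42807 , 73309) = 1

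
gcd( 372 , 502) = 2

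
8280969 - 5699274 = 2581695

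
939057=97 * 9681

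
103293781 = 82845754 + 20448027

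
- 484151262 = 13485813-497637075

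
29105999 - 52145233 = - 23039234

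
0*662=0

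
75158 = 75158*1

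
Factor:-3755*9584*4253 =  - 2^4*5^1*599^1*751^1*4253^1 = - 153056623760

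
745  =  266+479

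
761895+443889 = 1205784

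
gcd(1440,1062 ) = 18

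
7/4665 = 7/4665 = 0.00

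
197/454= 197/454= 0.43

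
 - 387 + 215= -172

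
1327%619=89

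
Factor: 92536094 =2^1*7^1* 479^1* 13799^1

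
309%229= 80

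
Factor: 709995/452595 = 211^ ( - 1 )*331^1 = 331/211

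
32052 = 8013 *4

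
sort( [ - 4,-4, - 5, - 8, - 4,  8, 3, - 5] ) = [ - 8 , - 5, - 5, - 4, - 4, - 4, 3, 8] 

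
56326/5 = 11265 + 1/5 = 11265.20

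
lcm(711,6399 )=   6399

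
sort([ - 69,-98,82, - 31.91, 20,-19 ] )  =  [ - 98, - 69, -31.91,  -  19, 20 , 82 ] 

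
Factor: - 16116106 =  - 2^1 * 1487^1*5419^1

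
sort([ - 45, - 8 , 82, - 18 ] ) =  [ - 45 , - 18, - 8  ,  82 ] 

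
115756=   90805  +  24951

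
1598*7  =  11186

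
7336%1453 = 71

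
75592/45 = 1679 + 37/45 = 1679.82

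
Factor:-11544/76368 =-2^(- 1 )*13^1*43^(-1 ) = - 13/86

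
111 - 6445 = -6334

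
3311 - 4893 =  - 1582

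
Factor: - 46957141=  - 7^2*11^1*87119^1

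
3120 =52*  60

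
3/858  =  1/286 = 0.00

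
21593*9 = 194337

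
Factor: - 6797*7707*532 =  - 27868542828 = -2^2*3^1*7^3* 19^1*367^1 * 971^1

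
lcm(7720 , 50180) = 100360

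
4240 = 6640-2400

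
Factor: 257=257^1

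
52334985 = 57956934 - 5621949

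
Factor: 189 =3^3*7^1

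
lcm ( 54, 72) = 216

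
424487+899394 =1323881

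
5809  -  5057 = 752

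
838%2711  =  838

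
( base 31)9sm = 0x2543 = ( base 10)9539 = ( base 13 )445a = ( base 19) 1781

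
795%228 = 111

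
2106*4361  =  9184266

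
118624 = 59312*2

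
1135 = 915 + 220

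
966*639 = 617274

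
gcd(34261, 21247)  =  1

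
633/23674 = 633/23674 = 0.03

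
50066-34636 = 15430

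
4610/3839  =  4610/3839 = 1.20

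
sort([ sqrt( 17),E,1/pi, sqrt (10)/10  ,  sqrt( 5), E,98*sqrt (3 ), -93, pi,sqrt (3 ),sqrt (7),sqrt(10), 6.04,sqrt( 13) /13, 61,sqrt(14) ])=[ - 93, sqrt (13 ) /13,sqrt (10)/10,1/pi,sqrt (3),sqrt(5 ),sqrt( 7 ),E,E, pi,sqrt( 10 ),sqrt ( 14),sqrt( 17 ), 6.04,61  ,  98 *sqrt( 3 ) ]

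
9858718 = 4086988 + 5771730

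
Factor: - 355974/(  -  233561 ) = 2^1* 3^1*79^1*311^( - 1) = 474/311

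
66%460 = 66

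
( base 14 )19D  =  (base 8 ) 517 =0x14f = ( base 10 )335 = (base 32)af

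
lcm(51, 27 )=459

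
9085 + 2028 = 11113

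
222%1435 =222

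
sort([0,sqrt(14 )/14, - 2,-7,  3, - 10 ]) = [ - 10, - 7, - 2,0,sqrt(14 )/14,3]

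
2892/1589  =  1 + 1303/1589=1.82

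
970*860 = 834200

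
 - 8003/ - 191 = 8003/191 =41.90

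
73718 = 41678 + 32040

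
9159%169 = 33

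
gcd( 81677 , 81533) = 1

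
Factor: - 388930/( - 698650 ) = 437/785 = 5^(-1 )*19^1*23^1*157^( - 1)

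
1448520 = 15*96568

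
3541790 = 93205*38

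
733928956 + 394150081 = 1128079037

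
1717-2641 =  - 924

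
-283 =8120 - 8403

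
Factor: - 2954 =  - 2^1 *7^1*211^1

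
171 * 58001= 9918171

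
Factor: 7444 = 2^2*1861^1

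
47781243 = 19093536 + 28687707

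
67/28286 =67/28286 = 0.00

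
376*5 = 1880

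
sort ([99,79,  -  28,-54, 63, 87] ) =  [ - 54 , - 28,63, 79, 87,99] 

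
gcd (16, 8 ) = 8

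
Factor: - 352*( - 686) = 2^6*7^3 * 11^1=241472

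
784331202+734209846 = 1518541048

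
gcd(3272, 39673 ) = 409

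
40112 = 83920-43808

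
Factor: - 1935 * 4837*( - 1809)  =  16931507355 = 3^5*5^1*7^1*43^1 * 67^1*691^1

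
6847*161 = 1102367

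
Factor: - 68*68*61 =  - 282064 = -  2^4*17^2*61^1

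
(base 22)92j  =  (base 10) 4419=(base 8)10503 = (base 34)3RX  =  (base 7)15612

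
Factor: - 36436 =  - 2^2*9109^1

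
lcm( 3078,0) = 0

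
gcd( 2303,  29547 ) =49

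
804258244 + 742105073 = 1546363317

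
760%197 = 169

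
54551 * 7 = 381857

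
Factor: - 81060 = - 2^2*3^1*5^1 * 7^1*193^1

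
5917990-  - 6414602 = 12332592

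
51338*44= 2258872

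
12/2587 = 12/2587 = 0.00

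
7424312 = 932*7966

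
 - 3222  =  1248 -4470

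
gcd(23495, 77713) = 1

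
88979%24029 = 16892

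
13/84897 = 13/84897 = 0.00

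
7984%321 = 280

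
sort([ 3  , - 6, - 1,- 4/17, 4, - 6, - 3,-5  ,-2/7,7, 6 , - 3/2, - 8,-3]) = [ - 8, - 6, - 6, - 5,-3, - 3, - 3/2, - 1, - 2/7, - 4/17, 3,4, 6, 7 ] 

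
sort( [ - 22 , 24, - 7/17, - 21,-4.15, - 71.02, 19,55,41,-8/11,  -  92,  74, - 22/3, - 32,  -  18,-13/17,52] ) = [ - 92, - 71.02,-32, -22, - 21,-18, - 22/3, - 4.15 , - 13/17, - 8/11, - 7/17,19 , 24,41,52, 55,74]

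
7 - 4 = 3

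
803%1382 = 803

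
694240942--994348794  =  1688589736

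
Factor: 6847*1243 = 11^1 * 41^1*113^1*167^1 =8510821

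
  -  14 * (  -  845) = 11830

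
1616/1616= 1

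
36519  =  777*47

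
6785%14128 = 6785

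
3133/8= 391 + 5/8 = 391.62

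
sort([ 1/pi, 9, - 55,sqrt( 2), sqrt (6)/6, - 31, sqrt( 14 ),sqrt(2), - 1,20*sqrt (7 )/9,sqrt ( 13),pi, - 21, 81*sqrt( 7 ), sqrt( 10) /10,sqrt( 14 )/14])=[ - 55,-31, - 21, -1, sqrt ( 14) /14,sqrt (10 )/10,1/pi,sqrt( 6)/6, sqrt(2), sqrt( 2),pi, sqrt( 13), sqrt( 14 ),20*sqrt( 7 )/9,  9,81*sqrt( 7 )] 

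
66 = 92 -26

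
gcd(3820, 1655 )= 5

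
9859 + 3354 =13213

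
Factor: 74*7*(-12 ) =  - 2^3*3^1 * 7^1*37^1 = - 6216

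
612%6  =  0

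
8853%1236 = 201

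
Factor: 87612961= 87612961^1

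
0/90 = 0 = 0.00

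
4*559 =2236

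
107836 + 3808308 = 3916144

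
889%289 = 22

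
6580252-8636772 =  -  2056520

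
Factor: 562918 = 2^1*37^1*7607^1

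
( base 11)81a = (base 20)299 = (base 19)2e1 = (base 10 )989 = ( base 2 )1111011101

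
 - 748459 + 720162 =-28297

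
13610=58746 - 45136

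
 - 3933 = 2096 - 6029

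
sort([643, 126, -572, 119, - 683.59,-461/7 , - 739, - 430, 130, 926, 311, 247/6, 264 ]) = [ - 739, - 683.59,  -  572, - 430, - 461/7, 247/6, 119, 126,  130, 264  ,  311, 643, 926]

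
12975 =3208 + 9767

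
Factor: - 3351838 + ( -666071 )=-3^1*7^1*293^1*653^1 = -  4017909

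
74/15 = 74/15  =  4.93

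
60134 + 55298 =115432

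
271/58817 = 271/58817= 0.00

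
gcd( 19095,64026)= 3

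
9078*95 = 862410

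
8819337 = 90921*97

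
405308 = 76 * 5333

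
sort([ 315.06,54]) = [54,315.06]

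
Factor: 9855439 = 11^1  *71^1*12619^1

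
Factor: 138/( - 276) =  - 1/2  =  - 2^ ( - 1 )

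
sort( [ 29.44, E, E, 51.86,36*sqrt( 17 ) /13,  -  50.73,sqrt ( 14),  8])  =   [ - 50.73,E,E,sqrt( 14),8,36*sqrt(17)/13, 29.44, 51.86]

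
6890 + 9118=16008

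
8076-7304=772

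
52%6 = 4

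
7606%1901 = 2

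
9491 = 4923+4568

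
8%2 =0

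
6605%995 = 635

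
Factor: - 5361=-3^1*1787^1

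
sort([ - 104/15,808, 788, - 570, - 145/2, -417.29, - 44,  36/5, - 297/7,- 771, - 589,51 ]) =[- 771, - 589, - 570, - 417.29, - 145/2, -44, - 297/7, - 104/15,36/5,51,788,808 ] 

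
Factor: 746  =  2^1*373^1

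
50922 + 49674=100596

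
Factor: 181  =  181^1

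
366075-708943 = -342868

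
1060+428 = 1488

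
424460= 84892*5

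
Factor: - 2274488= - 2^3*284311^1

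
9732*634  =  6170088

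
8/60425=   8/60425 = 0.00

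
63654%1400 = 654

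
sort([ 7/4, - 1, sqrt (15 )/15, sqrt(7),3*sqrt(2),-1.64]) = [ - 1.64,-1,sqrt(15 ) /15,7/4, sqrt(7 ) , 3*sqrt(2) ]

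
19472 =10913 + 8559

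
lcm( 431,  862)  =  862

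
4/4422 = 2/2211=0.00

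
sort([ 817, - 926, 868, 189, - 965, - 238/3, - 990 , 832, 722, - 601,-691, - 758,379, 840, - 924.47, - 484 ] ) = [ - 990,-965,-926, - 924.47, - 758,- 691,-601, - 484,-238/3, 189, 379, 722,  817, 832, 840, 868]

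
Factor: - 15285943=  -1459^1 * 10477^1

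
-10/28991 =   -  10/28991 = -  0.00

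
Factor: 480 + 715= 5^1*239^1 = 1195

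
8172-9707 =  - 1535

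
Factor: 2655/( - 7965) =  - 3^( - 1) =- 1/3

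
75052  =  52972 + 22080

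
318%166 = 152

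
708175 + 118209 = 826384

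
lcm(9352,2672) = 18704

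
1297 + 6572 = 7869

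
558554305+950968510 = 1509522815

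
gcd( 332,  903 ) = 1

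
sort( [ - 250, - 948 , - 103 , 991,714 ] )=[ - 948, - 250, - 103,714,991] 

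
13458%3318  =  186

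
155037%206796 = 155037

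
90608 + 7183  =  97791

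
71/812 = 71/812  =  0.09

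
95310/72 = 5295/4 = 1323.75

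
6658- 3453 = 3205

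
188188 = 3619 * 52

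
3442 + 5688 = 9130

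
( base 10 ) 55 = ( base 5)210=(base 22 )2B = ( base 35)1K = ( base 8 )67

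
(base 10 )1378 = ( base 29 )1if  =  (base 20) 38I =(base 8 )2542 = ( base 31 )1de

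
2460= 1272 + 1188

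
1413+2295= 3708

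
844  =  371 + 473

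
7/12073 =7/12073 = 0.00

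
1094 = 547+547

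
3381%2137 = 1244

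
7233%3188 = 857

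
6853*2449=16782997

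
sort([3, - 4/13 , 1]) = [ - 4/13, 1, 3 ] 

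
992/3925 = 992/3925 = 0.25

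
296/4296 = 37/537 = 0.07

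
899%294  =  17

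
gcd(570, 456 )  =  114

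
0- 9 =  - 9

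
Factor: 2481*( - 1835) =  - 3^1 * 5^1*367^1 * 827^1= - 4552635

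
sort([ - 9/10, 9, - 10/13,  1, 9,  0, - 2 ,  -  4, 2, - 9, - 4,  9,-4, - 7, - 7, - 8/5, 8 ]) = [ -9 ,-7, - 7,  -  4  ,- 4, - 4, -2, -8/5,-9/10 , - 10/13 , 0,1, 2,  8, 9,9, 9 ] 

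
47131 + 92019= 139150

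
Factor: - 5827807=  - 607^1  *9601^1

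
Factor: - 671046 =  - 2^1*3^1*97^1*1153^1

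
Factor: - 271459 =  - 43^1 * 59^1*107^1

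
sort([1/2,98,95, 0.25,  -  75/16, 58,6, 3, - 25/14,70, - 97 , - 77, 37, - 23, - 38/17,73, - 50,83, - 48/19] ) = [ - 97,  -  77,-50, - 23,-75/16, - 48/19,  -  38/17 , - 25/14,  0.25,1/2,  3,6 , 37,58,70,73 , 83,  95,98 ]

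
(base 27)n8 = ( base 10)629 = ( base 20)1b9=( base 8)1165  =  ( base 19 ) 1e2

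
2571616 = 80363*32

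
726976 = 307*2368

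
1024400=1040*985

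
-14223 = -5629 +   -  8594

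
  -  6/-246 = 1/41 =0.02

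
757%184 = 21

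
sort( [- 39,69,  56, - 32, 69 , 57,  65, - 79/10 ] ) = [ - 39 ,-32, - 79/10,56,57,  65, 69, 69 ]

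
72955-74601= - 1646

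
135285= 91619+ 43666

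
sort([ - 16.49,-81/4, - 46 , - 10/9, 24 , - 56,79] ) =[ - 56, - 46, - 81/4, - 16.49, - 10/9,24, 79] 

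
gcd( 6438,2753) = 1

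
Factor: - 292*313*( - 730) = 66719080   =  2^3*5^1*73^2*313^1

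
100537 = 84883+15654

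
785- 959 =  - 174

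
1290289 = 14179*91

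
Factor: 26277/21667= 57/47 =3^1*19^1*47^( - 1 ) 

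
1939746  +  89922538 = 91862284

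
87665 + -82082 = 5583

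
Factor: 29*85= 2465 = 5^1*17^1*29^1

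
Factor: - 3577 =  - 7^2*73^1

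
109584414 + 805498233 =915082647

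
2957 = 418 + 2539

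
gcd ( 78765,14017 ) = 1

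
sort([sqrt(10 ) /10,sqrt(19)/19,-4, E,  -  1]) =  [ - 4, - 1,sqrt(19)/19,sqrt( 10)/10 , E ]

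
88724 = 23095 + 65629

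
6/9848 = 3/4924 =0.00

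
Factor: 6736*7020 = 2^6*3^3*5^1 *13^1*421^1 =47286720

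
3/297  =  1/99 = 0.01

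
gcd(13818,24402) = 294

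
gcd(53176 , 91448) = 184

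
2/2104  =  1/1052 = 0.00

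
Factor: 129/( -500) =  - 2^(-2 )*3^1*5^(  -  3)*43^1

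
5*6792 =33960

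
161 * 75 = 12075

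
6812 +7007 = 13819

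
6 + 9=15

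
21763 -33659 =  -  11896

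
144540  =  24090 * 6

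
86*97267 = 8364962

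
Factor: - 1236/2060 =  - 3/5=- 3^1*5^(-1)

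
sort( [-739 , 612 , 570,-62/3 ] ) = [- 739,  -  62/3,570,612] 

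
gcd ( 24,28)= 4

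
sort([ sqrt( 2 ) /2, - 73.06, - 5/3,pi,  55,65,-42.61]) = [ - 73.06 , - 42.61, - 5/3,sqrt (2)/2, pi, 55,65 ]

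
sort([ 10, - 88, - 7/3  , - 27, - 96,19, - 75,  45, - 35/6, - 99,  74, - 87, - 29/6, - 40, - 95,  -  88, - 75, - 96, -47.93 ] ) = [ - 99,- 96,  -  96, - 95 , - 88, - 88, - 87  , - 75, - 75, - 47.93,  -  40 , - 27, - 35/6, - 29/6,-7/3,10, 19, 45 , 74 ] 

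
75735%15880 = 12215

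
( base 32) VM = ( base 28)186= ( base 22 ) 222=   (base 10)1014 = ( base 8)1766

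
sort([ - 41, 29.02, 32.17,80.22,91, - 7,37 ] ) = [ - 41, - 7, 29.02,32.17,37, 80.22 , 91]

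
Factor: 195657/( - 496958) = -2^ (-1)*3^1 * 11^2*461^(-1) = - 363/922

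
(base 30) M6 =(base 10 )666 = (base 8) 1232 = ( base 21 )1AF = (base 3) 220200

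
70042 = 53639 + 16403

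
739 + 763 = 1502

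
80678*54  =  4356612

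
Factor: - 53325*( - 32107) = 3^3*5^2 * 79^1 * 97^1 * 331^1 = 1712105775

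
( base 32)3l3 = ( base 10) 3747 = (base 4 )322203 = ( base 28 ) 4LN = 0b111010100011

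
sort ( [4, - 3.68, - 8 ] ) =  [ - 8, - 3.68,4]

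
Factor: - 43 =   -  43^1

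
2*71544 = 143088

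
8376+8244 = 16620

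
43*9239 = 397277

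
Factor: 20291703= 3^1*79^1*85619^1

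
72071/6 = 72071/6 = 12011.83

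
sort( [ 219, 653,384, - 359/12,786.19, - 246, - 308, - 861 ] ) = [ - 861,-308 , - 246, - 359/12, 219,384,653,786.19]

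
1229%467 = 295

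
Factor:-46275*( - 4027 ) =186349425 = 3^1*5^2*617^1 * 4027^1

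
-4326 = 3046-7372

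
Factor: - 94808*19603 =-1858521224= - 2^3*7^1*1693^1 *19603^1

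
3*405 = 1215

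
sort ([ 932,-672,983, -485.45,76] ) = [-672, - 485.45,76,932,983] 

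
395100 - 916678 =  - 521578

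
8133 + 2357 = 10490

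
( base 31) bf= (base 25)e6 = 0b101100100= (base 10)356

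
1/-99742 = -1 + 99741/99742 = - 0.00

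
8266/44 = 187 + 19/22 = 187.86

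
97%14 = 13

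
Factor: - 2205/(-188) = 2^ ( - 2) * 3^2 * 5^1*7^2*47^( - 1)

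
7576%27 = 16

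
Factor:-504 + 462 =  - 2^1*3^1 * 7^1= -42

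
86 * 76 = 6536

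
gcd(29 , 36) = 1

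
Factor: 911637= 3^2 * 101293^1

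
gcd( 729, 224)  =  1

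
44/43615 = 4/3965=   0.00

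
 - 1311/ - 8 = 1311/8 = 163.88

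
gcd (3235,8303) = 1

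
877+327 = 1204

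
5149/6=858+1/6  =  858.17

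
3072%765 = 12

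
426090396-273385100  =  152705296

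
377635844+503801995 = 881437839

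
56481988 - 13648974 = 42833014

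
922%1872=922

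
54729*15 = 820935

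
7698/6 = 1283 = 1283.00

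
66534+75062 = 141596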